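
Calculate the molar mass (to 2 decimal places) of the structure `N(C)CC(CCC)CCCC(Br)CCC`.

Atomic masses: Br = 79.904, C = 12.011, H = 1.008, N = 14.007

Molecular formula: C13H28BrN.
M = 1×79.904 + 13×12.011 + 28×1.008 + 1×14.007 = 278.28 g/mol.

278.28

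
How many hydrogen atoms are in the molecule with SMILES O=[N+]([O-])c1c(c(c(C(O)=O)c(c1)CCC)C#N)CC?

Hydrogens are implicit in SMILES; fill each atom to its normal valence:
  5 × C (aromatic): no H
  3 × C: 2 H each → 6
  2 × C: 3 H each → 6
  2 × C: no H
  2 × O: no H
  1 × C (aromatic): 1 H
  1 × N (charge +1): no H
  1 × N: no H
  1 × O: 1 H
  1 × O (charge -1): no H
  Total hydrogens = 14.

14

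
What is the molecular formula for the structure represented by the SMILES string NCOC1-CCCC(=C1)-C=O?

Heavy atoms from the SMILES: 8 C, 1 N, 2 O.
Implicit hydrogens by atom environment:
  4 × C: 2 H each → 8
  3 × C: 1 H each → 3
  2 × O: no H
  1 × C: no H
  1 × N: 2 H
  Total hydrogens = 13.
Molecular formula: C8H13NO2

C8H13NO2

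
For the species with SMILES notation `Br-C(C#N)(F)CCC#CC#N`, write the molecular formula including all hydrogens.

Heavy atoms from the SMILES: 1 Br, 7 C, 1 F, 2 N.
Implicit hydrogens by atom environment:
  5 × C: no H
  2 × C: 2 H each → 4
  2 × N: no H
  1 × Br: no H
  1 × F: no H
  Total hydrogens = 4.
Molecular formula: C7H4BrFN2

C7H4BrFN2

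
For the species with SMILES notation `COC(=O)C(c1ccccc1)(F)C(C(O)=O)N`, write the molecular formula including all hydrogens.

C11H12FNO4

Heavy atoms from the SMILES: 11 C, 1 F, 1 N, 4 O.
Implicit hydrogens by atom environment:
  5 × C (aromatic): 1 H each → 5
  3 × C: no H
  3 × O: no H
  1 × C: 3 H
  1 × C: 1 H
  1 × C (aromatic): no H
  1 × F: no H
  1 × N: 2 H
  1 × O: 1 H
  Total hydrogens = 12.
Molecular formula: C11H12FNO4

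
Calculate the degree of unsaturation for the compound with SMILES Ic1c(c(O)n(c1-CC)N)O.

3

Molecular formula from the SMILES: C6H9IN2O2.
DoU = (2C + 2 + N − H − X)/2 = (2·6 + 2 + 2 − 9 − 1)/2 = 6/2 = 3.
(Structurally: 1 ring(s) + 2 π bond(s) = 3.)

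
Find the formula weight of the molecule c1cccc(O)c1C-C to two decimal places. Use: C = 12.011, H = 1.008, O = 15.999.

122.17

Molecular formula: C8H10O.
M = 8×12.011 + 10×1.008 + 1×15.999 = 122.17 g/mol.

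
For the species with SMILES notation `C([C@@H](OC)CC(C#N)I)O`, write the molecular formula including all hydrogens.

Heavy atoms from the SMILES: 6 C, 1 I, 1 N, 2 O.
Implicit hydrogens by atom environment:
  2 × C: 2 H each → 4
  2 × C: 1 H each → 2
  1 × C: 3 H
  1 × C: no H
  1 × I: no H
  1 × N: no H
  1 × O: 1 H
  1 × O: no H
  Total hydrogens = 10.
Molecular formula: C6H10INO2

C6H10INO2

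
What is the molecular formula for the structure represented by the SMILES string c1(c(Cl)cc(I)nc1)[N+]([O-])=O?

Heavy atoms from the SMILES: 5 C, 1 Cl, 1 I, 2 N, 2 O.
Implicit hydrogens by atom environment:
  3 × C (aromatic): no H
  2 × C (aromatic): 1 H each → 2
  1 × Cl: no H
  1 × I: no H
  1 × N (aromatic): no H
  1 × N (charge +1): no H
  1 × O: no H
  1 × O (charge -1): no H
  Total hydrogens = 2.
Molecular formula: C5H2ClIN2O2

C5H2ClIN2O2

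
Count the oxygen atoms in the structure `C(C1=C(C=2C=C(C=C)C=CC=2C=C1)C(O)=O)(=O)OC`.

4

The symbol for oxygen appears 4 times in the SMILES.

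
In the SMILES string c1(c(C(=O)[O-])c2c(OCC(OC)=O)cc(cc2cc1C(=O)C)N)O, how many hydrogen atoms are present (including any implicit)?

Hydrogens are implicit in SMILES; fill each atom to its normal valence:
  7 × C (aromatic): no H
  5 × O: no H
  3 × C (aromatic): 1 H each → 3
  3 × C: no H
  2 × C: 3 H each → 6
  1 × C: 2 H
  1 × N: 2 H
  1 × O: 1 H
  1 × O (charge -1): no H
  Total hydrogens = 14.

14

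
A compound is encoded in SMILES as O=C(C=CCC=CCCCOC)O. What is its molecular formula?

Heavy atoms from the SMILES: 10 C, 3 O.
Implicit hydrogens by atom environment:
  4 × C: 2 H each → 8
  4 × C: 1 H each → 4
  2 × O: no H
  1 × C: 3 H
  1 × C: no H
  1 × O: 1 H
  Total hydrogens = 16.
Molecular formula: C10H16O3

C10H16O3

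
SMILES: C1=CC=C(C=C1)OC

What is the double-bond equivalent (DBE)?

Molecular formula from the SMILES: C7H8O.
DoU = (2C + 2 + N − H − X)/2 = (2·7 + 2 + 0 − 8 − 0)/2 = 8/2 = 4.
(Structurally: 1 ring(s) + 3 π bond(s) = 4.)

4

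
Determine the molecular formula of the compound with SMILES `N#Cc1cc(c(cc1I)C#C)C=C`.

C11H6IN

Heavy atoms from the SMILES: 11 C, 1 I, 1 N.
Implicit hydrogens by atom environment:
  4 × C (aromatic): no H
  2 × C (aromatic): 1 H each → 2
  2 × C: 1 H each → 2
  2 × C: no H
  1 × C: 2 H
  1 × I: no H
  1 × N: no H
  Total hydrogens = 6.
Molecular formula: C11H6IN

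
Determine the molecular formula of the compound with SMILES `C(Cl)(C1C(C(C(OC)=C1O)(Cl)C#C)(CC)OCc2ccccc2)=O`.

Heavy atoms from the SMILES: 18 C, 2 Cl, 4 O.
Implicit hydrogens by atom environment:
  6 × C: no H
  5 × C (aromatic): 1 H each → 5
  3 × O: no H
  2 × C: 3 H each → 6
  2 × C: 2 H each → 4
  2 × C: 1 H each → 2
  2 × Cl: no H
  1 × C (aromatic): no H
  1 × O: 1 H
  Total hydrogens = 18.
Molecular formula: C18H18Cl2O4

C18H18Cl2O4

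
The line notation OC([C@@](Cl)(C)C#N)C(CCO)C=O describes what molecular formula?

Heavy atoms from the SMILES: 8 C, 1 Cl, 1 N, 3 O.
Implicit hydrogens by atom environment:
  3 × C: 1 H each → 3
  2 × C: 2 H each → 4
  2 × C: no H
  2 × O: 1 H each → 2
  1 × C: 3 H
  1 × Cl: no H
  1 × N: no H
  1 × O: no H
  Total hydrogens = 12.
Molecular formula: C8H12ClNO3

C8H12ClNO3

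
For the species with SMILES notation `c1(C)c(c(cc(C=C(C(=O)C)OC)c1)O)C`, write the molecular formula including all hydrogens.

Heavy atoms from the SMILES: 13 C, 3 O.
Implicit hydrogens by atom environment:
  4 × C: 3 H each → 12
  4 × C (aromatic): no H
  2 × C (aromatic): 1 H each → 2
  2 × C: no H
  2 × O: no H
  1 × C: 1 H
  1 × O: 1 H
  Total hydrogens = 16.
Molecular formula: C13H16O3

C13H16O3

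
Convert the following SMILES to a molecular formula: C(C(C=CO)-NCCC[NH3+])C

Heavy atoms from the SMILES: 8 C, 2 N, 1 O.
Implicit hydrogens by atom environment:
  4 × C: 2 H each → 8
  3 × C: 1 H each → 3
  1 × C: 3 H
  1 × N (charge +1): 3 H
  1 × N: 1 H
  1 × O: 1 H
  Total hydrogens = 19.
Net charge +1.
Molecular formula: C8H19N2O+

C8H19N2O+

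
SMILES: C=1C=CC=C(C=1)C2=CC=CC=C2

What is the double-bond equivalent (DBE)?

Molecular formula from the SMILES: C12H10.
DoU = (2C + 2 + N − H − X)/2 = (2·12 + 2 + 0 − 10 − 0)/2 = 16/2 = 8.
(Structurally: 2 ring(s) + 6 π bond(s) = 8.)

8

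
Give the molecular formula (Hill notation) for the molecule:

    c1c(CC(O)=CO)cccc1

C9H10O2

Heavy atoms from the SMILES: 9 C, 2 O.
Implicit hydrogens by atom environment:
  5 × C (aromatic): 1 H each → 5
  2 × O: 1 H each → 2
  1 × C: 2 H
  1 × C: 1 H
  1 × C: no H
  1 × C (aromatic): no H
  Total hydrogens = 10.
Molecular formula: C9H10O2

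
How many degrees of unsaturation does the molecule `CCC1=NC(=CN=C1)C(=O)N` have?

Molecular formula from the SMILES: C7H9N3O.
DoU = (2C + 2 + N − H − X)/2 = (2·7 + 2 + 3 − 9 − 0)/2 = 10/2 = 5.
(Structurally: 1 ring(s) + 4 π bond(s) = 5.)

5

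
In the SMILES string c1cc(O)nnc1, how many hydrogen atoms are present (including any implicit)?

4

Hydrogens are implicit in SMILES; fill each atom to its normal valence:
  3 × C (aromatic): 1 H each → 3
  2 × N (aromatic): no H
  1 × C (aromatic): no H
  1 × O: 1 H
  Total hydrogens = 4.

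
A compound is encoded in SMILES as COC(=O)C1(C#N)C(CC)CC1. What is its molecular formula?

Heavy atoms from the SMILES: 9 C, 1 N, 2 O.
Implicit hydrogens by atom environment:
  3 × C: 2 H each → 6
  3 × C: no H
  2 × C: 3 H each → 6
  2 × O: no H
  1 × C: 1 H
  1 × N: no H
  Total hydrogens = 13.
Molecular formula: C9H13NO2

C9H13NO2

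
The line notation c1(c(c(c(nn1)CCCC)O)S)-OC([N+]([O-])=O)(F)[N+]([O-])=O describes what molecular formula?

C9H11FN4O6S

Heavy atoms from the SMILES: 9 C, 1 F, 4 N, 6 O, 1 S.
Implicit hydrogens by atom environment:
  4 × C (aromatic): no H
  3 × C: 2 H each → 6
  3 × O: no H
  2 × N (aromatic): no H
  2 × N (charge +1): no H
  2 × O (charge -1): no H
  1 × C: 3 H
  1 × C: no H
  1 × F: no H
  1 × O: 1 H
  1 × S: 1 H
  Total hydrogens = 11.
Molecular formula: C9H11FN4O6S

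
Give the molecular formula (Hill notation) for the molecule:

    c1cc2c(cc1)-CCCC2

C10H12

Heavy atoms from the SMILES: 10 C.
Implicit hydrogens by atom environment:
  4 × C: 2 H each → 8
  4 × C (aromatic): 1 H each → 4
  2 × C (aromatic): no H
  Total hydrogens = 12.
Molecular formula: C10H12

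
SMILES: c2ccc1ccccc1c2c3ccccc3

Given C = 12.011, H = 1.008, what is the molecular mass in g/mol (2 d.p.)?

Molecular formula: C16H12.
M = 16×12.011 + 12×1.008 = 204.27 g/mol.

204.27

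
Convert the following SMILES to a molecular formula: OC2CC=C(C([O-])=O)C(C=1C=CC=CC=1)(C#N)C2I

Heavy atoms from the SMILES: 14 C, 1 I, 1 N, 3 O.
Implicit hydrogens by atom environment:
  5 × C (aromatic): 1 H each → 5
  4 × C: no H
  3 × C: 1 H each → 3
  1 × C: 2 H
  1 × C (aromatic): no H
  1 × I: no H
  1 × N: no H
  1 × O: 1 H
  1 × O: no H
  1 × O (charge -1): no H
  Total hydrogens = 11.
Net charge -1.
Molecular formula: C14H11INO3-

C14H11INO3-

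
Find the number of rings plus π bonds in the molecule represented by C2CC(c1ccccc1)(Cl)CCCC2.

5

Molecular formula from the SMILES: C13H17Cl.
DoU = (2C + 2 + N − H − X)/2 = (2·13 + 2 + 0 − 17 − 1)/2 = 10/2 = 5.
(Structurally: 2 ring(s) + 3 π bond(s) = 5.)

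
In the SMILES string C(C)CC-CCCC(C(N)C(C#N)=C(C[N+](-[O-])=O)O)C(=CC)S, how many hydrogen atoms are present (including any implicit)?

Hydrogens are implicit in SMILES; fill each atom to its normal valence:
  7 × C: 2 H each → 14
  4 × C: no H
  3 × C: 1 H each → 3
  2 × C: 3 H each → 6
  1 × N: 2 H
  1 × N (charge +1): no H
  1 × N: no H
  1 × O: 1 H
  1 × O: no H
  1 × O (charge -1): no H
  1 × S: 1 H
  Total hydrogens = 27.

27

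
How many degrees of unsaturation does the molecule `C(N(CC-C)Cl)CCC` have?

Molecular formula from the SMILES: C7H16ClN.
DoU = (2C + 2 + N − H − X)/2 = (2·7 + 2 + 1 − 16 − 1)/2 = 0/2 = 0.
(Structurally: 0 ring(s) + 0 π bond(s) = 0.)

0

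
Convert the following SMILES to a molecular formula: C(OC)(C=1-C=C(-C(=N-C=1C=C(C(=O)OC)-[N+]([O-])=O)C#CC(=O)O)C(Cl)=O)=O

C15H9ClN2O9

Heavy atoms from the SMILES: 15 C, 1 Cl, 2 N, 9 O.
Implicit hydrogens by atom environment:
  7 × C: no H
  7 × O: no H
  4 × C (aromatic): no H
  2 × C: 3 H each → 6
  1 × C (aromatic): 1 H
  1 × C: 1 H
  1 × Cl: no H
  1 × N (aromatic): no H
  1 × N (charge +1): no H
  1 × O: 1 H
  1 × O (charge -1): no H
  Total hydrogens = 9.
Molecular formula: C15H9ClN2O9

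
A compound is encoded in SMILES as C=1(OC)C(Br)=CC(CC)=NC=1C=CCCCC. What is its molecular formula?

Heavy atoms from the SMILES: 1 Br, 14 C, 1 N, 1 O.
Implicit hydrogens by atom environment:
  4 × C: 2 H each → 8
  4 × C (aromatic): no H
  3 × C: 3 H each → 9
  2 × C: 1 H each → 2
  1 × Br: no H
  1 × C (aromatic): 1 H
  1 × N (aromatic): no H
  1 × O: no H
  Total hydrogens = 20.
Molecular formula: C14H20BrNO

C14H20BrNO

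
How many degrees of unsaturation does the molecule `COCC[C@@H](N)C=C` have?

1

Molecular formula from the SMILES: C6H13NO.
DoU = (2C + 2 + N − H − X)/2 = (2·6 + 2 + 1 − 13 − 0)/2 = 2/2 = 1.
(Structurally: 0 ring(s) + 1 π bond(s) = 1.)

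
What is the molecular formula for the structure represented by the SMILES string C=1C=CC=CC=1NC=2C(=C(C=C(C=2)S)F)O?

C12H10FNOS

Heavy atoms from the SMILES: 12 C, 1 F, 1 N, 1 O, 1 S.
Implicit hydrogens by atom environment:
  7 × C (aromatic): 1 H each → 7
  5 × C (aromatic): no H
  1 × F: no H
  1 × N: 1 H
  1 × O: 1 H
  1 × S: 1 H
  Total hydrogens = 10.
Molecular formula: C12H10FNOS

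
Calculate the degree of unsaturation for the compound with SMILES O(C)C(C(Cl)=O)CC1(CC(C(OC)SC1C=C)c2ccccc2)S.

7

Molecular formula from the SMILES: C18H23ClO3S2.
DoU = (2C + 2 + N − H − X)/2 = (2·18 + 2 + 0 − 23 − 1)/2 = 14/2 = 7.
(Structurally: 2 ring(s) + 5 π bond(s) = 7.)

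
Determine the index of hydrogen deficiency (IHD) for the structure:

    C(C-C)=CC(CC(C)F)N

Molecular formula from the SMILES: C8H16FN.
DoU = (2C + 2 + N − H − X)/2 = (2·8 + 2 + 1 − 16 − 1)/2 = 2/2 = 1.
(Structurally: 0 ring(s) + 1 π bond(s) = 1.)

1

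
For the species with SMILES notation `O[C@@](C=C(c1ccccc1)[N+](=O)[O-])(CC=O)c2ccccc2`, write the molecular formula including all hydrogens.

C17H15NO4

Heavy atoms from the SMILES: 17 C, 1 N, 4 O.
Implicit hydrogens by atom environment:
  10 × C (aromatic): 1 H each → 10
  2 × C: 1 H each → 2
  2 × C: no H
  2 × C (aromatic): no H
  2 × O: no H
  1 × C: 2 H
  1 × N (charge +1): no H
  1 × O: 1 H
  1 × O (charge -1): no H
  Total hydrogens = 15.
Molecular formula: C17H15NO4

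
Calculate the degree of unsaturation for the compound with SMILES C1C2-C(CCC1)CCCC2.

2

Molecular formula from the SMILES: C10H18.
DoU = (2C + 2 + N − H − X)/2 = (2·10 + 2 + 0 − 18 − 0)/2 = 4/2 = 2.
(Structurally: 2 ring(s) + 0 π bond(s) = 2.)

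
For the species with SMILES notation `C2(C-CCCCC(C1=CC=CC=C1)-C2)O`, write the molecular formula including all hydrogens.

C14H20O

Heavy atoms from the SMILES: 14 C, 1 O.
Implicit hydrogens by atom environment:
  6 × C: 2 H each → 12
  5 × C (aromatic): 1 H each → 5
  2 × C: 1 H each → 2
  1 × C (aromatic): no H
  1 × O: 1 H
  Total hydrogens = 20.
Molecular formula: C14H20O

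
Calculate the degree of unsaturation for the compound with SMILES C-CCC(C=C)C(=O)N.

2

Molecular formula from the SMILES: C7H13NO.
DoU = (2C + 2 + N − H − X)/2 = (2·7 + 2 + 1 − 13 − 0)/2 = 4/2 = 2.
(Structurally: 0 ring(s) + 2 π bond(s) = 2.)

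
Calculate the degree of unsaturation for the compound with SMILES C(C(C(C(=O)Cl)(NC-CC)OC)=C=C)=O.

Molecular formula from the SMILES: C10H14ClNO3.
DoU = (2C + 2 + N − H − X)/2 = (2·10 + 2 + 1 − 14 − 1)/2 = 8/2 = 4.
(Structurally: 0 ring(s) + 4 π bond(s) = 4.)

4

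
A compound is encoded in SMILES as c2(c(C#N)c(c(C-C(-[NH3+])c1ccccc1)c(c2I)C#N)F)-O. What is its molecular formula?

C16H12FIN3O+

Heavy atoms from the SMILES: 16 C, 1 F, 1 I, 3 N, 1 O.
Implicit hydrogens by atom environment:
  7 × C (aromatic): no H
  5 × C (aromatic): 1 H each → 5
  2 × C: no H
  2 × N: no H
  1 × C: 2 H
  1 × C: 1 H
  1 × F: no H
  1 × I: no H
  1 × N (charge +1): 3 H
  1 × O: 1 H
  Total hydrogens = 12.
Net charge +1.
Molecular formula: C16H12FIN3O+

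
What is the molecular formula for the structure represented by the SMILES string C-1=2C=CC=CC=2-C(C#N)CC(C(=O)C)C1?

C13H13NO

Heavy atoms from the SMILES: 13 C, 1 N, 1 O.
Implicit hydrogens by atom environment:
  4 × C (aromatic): 1 H each → 4
  2 × C: 2 H each → 4
  2 × C: 1 H each → 2
  2 × C (aromatic): no H
  2 × C: no H
  1 × C: 3 H
  1 × N: no H
  1 × O: no H
  Total hydrogens = 13.
Molecular formula: C13H13NO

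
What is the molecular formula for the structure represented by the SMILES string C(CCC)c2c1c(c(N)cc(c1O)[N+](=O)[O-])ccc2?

C14H16N2O3

Heavy atoms from the SMILES: 14 C, 2 N, 3 O.
Implicit hydrogens by atom environment:
  6 × C (aromatic): no H
  4 × C (aromatic): 1 H each → 4
  3 × C: 2 H each → 6
  1 × C: 3 H
  1 × N: 2 H
  1 × N (charge +1): no H
  1 × O: 1 H
  1 × O: no H
  1 × O (charge -1): no H
  Total hydrogens = 16.
Molecular formula: C14H16N2O3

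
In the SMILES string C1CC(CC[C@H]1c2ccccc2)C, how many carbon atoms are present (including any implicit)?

13

The symbol for carbon appears 13 times in the SMILES. Lowercase c denotes aromatic carbon and counts toward C.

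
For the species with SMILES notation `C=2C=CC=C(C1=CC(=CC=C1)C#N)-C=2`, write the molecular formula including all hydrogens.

C13H9N

Heavy atoms from the SMILES: 13 C, 1 N.
Implicit hydrogens by atom environment:
  9 × C (aromatic): 1 H each → 9
  3 × C (aromatic): no H
  1 × C: no H
  1 × N: no H
  Total hydrogens = 9.
Molecular formula: C13H9N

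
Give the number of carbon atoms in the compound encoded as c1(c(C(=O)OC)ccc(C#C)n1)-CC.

The symbol for carbon appears 11 times in the SMILES. Lowercase c denotes aromatic carbon and counts toward C.

11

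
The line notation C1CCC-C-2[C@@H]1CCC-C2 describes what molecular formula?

Heavy atoms from the SMILES: 10 C.
Implicit hydrogens by atom environment:
  8 × C: 2 H each → 16
  2 × C: 1 H each → 2
  Total hydrogens = 18.
Molecular formula: C10H18

C10H18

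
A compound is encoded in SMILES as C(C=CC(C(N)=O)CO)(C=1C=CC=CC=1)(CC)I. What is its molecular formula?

Heavy atoms from the SMILES: 14 C, 1 I, 1 N, 2 O.
Implicit hydrogens by atom environment:
  5 × C (aromatic): 1 H each → 5
  3 × C: 1 H each → 3
  2 × C: 2 H each → 4
  2 × C: no H
  1 × C: 3 H
  1 × C (aromatic): no H
  1 × I: no H
  1 × N: 2 H
  1 × O: 1 H
  1 × O: no H
  Total hydrogens = 18.
Molecular formula: C14H18INO2

C14H18INO2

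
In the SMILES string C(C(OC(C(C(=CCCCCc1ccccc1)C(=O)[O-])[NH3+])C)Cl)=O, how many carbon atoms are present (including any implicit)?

18

The symbol for carbon appears 18 times in the SMILES. Lowercase c denotes aromatic carbon and counts toward C.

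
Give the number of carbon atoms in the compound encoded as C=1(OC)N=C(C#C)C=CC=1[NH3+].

8

The symbol for carbon appears 8 times in the SMILES.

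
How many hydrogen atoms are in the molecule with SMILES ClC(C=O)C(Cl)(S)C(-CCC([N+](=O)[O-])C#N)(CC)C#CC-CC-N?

Hydrogens are implicit in SMILES; fill each atom to its normal valence:
  6 × C: 2 H each → 12
  5 × C: no H
  3 × C: 1 H each → 3
  2 × Cl: no H
  2 × O: no H
  1 × C: 3 H
  1 × N: 2 H
  1 × N: no H
  1 × N (charge +1): no H
  1 × O (charge -1): no H
  1 × S: 1 H
  Total hydrogens = 21.

21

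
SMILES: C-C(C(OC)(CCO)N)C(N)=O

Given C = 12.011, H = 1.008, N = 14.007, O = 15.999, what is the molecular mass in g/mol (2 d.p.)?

176.22

Molecular formula: C7H16N2O3.
M = 7×12.011 + 16×1.008 + 2×14.007 + 3×15.999 = 176.22 g/mol.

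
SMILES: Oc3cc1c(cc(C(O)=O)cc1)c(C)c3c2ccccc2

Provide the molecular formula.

C18H14O3

Heavy atoms from the SMILES: 18 C, 3 O.
Implicit hydrogens by atom environment:
  9 × C (aromatic): 1 H each → 9
  7 × C (aromatic): no H
  2 × O: 1 H each → 2
  1 × C: 3 H
  1 × C: no H
  1 × O: no H
  Total hydrogens = 14.
Molecular formula: C18H14O3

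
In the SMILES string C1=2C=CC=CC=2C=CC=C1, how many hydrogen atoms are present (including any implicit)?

Hydrogens are implicit in SMILES; fill each atom to its normal valence:
  8 × C (aromatic): 1 H each → 8
  2 × C (aromatic): no H
  Total hydrogens = 8.

8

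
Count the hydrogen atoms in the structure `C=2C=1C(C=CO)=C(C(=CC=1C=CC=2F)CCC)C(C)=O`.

Hydrogens are implicit in SMILES; fill each atom to its normal valence:
  6 × C (aromatic): no H
  4 × C (aromatic): 1 H each → 4
  2 × C: 3 H each → 6
  2 × C: 2 H each → 4
  2 × C: 1 H each → 2
  1 × C: no H
  1 × F: no H
  1 × O: 1 H
  1 × O: no H
  Total hydrogens = 17.

17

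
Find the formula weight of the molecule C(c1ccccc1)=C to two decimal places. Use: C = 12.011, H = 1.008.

Molecular formula: C8H8.
M = 8×12.011 + 8×1.008 = 104.15 g/mol.

104.15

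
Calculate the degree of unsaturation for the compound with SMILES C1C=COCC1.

2

Molecular formula from the SMILES: C5H8O.
DoU = (2C + 2 + N − H − X)/2 = (2·5 + 2 + 0 − 8 − 0)/2 = 4/2 = 2.
(Structurally: 1 ring(s) + 1 π bond(s) = 2.)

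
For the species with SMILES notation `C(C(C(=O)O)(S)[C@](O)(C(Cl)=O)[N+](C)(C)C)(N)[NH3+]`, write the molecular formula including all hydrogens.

Heavy atoms from the SMILES: 8 C, 1 Cl, 3 N, 4 O, 1 S.
Implicit hydrogens by atom environment:
  4 × C: no H
  3 × C: 3 H each → 9
  2 × O: 1 H each → 2
  2 × O: no H
  1 × C: 1 H
  1 × Cl: no H
  1 × N (charge +1): 3 H
  1 × N: 2 H
  1 × N (charge +1): no H
  1 × S: 1 H
  Total hydrogens = 18.
Net charge +2.
Molecular formula: [C8H18ClN3O4S]2+

[C8H18ClN3O4S]2+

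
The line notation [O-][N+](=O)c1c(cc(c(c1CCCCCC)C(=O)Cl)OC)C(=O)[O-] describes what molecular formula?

Heavy atoms from the SMILES: 15 C, 1 Cl, 1 N, 6 O.
Implicit hydrogens by atom environment:
  5 × C: 2 H each → 10
  5 × C (aromatic): no H
  4 × O: no H
  2 × C: 3 H each → 6
  2 × C: no H
  2 × O (charge -1): no H
  1 × C (aromatic): 1 H
  1 × Cl: no H
  1 × N (charge +1): no H
  Total hydrogens = 17.
Net charge -1.
Molecular formula: C15H17ClNO6-

C15H17ClNO6-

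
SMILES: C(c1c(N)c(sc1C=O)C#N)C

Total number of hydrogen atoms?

Hydrogens are implicit in SMILES; fill each atom to its normal valence:
  4 × C (aromatic): no H
  1 × C: 3 H
  1 × C: 2 H
  1 × C: 1 H
  1 × C: no H
  1 × N: 2 H
  1 × N: no H
  1 × O: no H
  1 × S (aromatic): no H
  Total hydrogens = 8.

8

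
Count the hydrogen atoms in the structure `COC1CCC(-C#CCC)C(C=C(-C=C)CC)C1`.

Hydrogens are implicit in SMILES; fill each atom to its normal valence:
  6 × C: 2 H each → 12
  5 × C: 1 H each → 5
  3 × C: 3 H each → 9
  3 × C: no H
  1 × O: no H
  Total hydrogens = 26.

26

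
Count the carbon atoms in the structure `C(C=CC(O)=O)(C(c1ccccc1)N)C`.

12

The symbol for carbon appears 12 times in the SMILES. Lowercase c denotes aromatic carbon and counts toward C.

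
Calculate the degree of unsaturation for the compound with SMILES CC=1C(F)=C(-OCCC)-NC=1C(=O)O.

Molecular formula from the SMILES: C9H12FNO3.
DoU = (2C + 2 + N − H − X)/2 = (2·9 + 2 + 1 − 12 − 1)/2 = 8/2 = 4.
(Structurally: 1 ring(s) + 3 π bond(s) = 4.)

4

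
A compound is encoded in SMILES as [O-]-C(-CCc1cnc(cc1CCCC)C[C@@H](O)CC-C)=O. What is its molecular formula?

C17H26NO3-

Heavy atoms from the SMILES: 17 C, 1 N, 3 O.
Implicit hydrogens by atom environment:
  8 × C: 2 H each → 16
  3 × C (aromatic): no H
  2 × C: 3 H each → 6
  2 × C (aromatic): 1 H each → 2
  1 × C: 1 H
  1 × C: no H
  1 × N (aromatic): no H
  1 × O: 1 H
  1 × O: no H
  1 × O (charge -1): no H
  Total hydrogens = 26.
Net charge -1.
Molecular formula: C17H26NO3-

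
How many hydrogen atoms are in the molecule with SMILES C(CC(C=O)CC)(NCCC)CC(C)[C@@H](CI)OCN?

31

Hydrogens are implicit in SMILES; fill each atom to its normal valence:
  7 × C: 2 H each → 14
  5 × C: 1 H each → 5
  3 × C: 3 H each → 9
  2 × O: no H
  1 × I: no H
  1 × N: 2 H
  1 × N: 1 H
  Total hydrogens = 31.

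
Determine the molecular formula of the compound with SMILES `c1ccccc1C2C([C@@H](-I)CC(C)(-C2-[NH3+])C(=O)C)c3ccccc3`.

Heavy atoms from the SMILES: 21 C, 1 I, 1 N, 1 O.
Implicit hydrogens by atom environment:
  10 × C (aromatic): 1 H each → 10
  4 × C: 1 H each → 4
  2 × C: 3 H each → 6
  2 × C: no H
  2 × C (aromatic): no H
  1 × C: 2 H
  1 × I: no H
  1 × N (charge +1): 3 H
  1 × O: no H
  Total hydrogens = 25.
Net charge +1.
Molecular formula: C21H25INO+

C21H25INO+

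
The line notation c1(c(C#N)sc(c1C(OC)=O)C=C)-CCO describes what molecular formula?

Heavy atoms from the SMILES: 11 C, 1 N, 3 O, 1 S.
Implicit hydrogens by atom environment:
  4 × C (aromatic): no H
  3 × C: 2 H each → 6
  2 × C: no H
  2 × O: no H
  1 × C: 3 H
  1 × C: 1 H
  1 × N: no H
  1 × O: 1 H
  1 × S (aromatic): no H
  Total hydrogens = 11.
Molecular formula: C11H11NO3S

C11H11NO3S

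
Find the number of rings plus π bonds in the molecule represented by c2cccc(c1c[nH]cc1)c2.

Molecular formula from the SMILES: C10H9N.
DoU = (2C + 2 + N − H − X)/2 = (2·10 + 2 + 1 − 9 − 0)/2 = 14/2 = 7.
(Structurally: 2 ring(s) + 5 π bond(s) = 7.)

7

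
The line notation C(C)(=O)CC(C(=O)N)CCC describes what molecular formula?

Heavy atoms from the SMILES: 8 C, 1 N, 2 O.
Implicit hydrogens by atom environment:
  3 × C: 2 H each → 6
  2 × C: 3 H each → 6
  2 × C: no H
  2 × O: no H
  1 × C: 1 H
  1 × N: 2 H
  Total hydrogens = 15.
Molecular formula: C8H15NO2

C8H15NO2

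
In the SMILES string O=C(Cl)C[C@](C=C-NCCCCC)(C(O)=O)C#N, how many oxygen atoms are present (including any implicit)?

3

The symbol for oxygen appears 3 times in the SMILES.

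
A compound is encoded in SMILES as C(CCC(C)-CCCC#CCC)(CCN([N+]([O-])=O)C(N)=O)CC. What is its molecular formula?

Heavy atoms from the SMILES: 17 C, 3 N, 3 O.
Implicit hydrogens by atom environment:
  9 × C: 2 H each → 18
  3 × C: 3 H each → 9
  3 × C: no H
  2 × C: 1 H each → 2
  2 × O: no H
  1 × N: 2 H
  1 × N: no H
  1 × N (charge +1): no H
  1 × O (charge -1): no H
  Total hydrogens = 31.
Molecular formula: C17H31N3O3

C17H31N3O3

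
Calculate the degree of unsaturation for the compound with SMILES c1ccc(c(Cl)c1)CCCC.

Molecular formula from the SMILES: C10H13Cl.
DoU = (2C + 2 + N − H − X)/2 = (2·10 + 2 + 0 − 13 − 1)/2 = 8/2 = 4.
(Structurally: 1 ring(s) + 3 π bond(s) = 4.)

4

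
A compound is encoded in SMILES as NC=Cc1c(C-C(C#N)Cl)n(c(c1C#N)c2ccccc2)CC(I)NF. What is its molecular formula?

C18H16ClFIN5

Heavy atoms from the SMILES: 18 C, 1 Cl, 1 F, 1 I, 5 N.
Implicit hydrogens by atom environment:
  5 × C (aromatic): 1 H each → 5
  5 × C (aromatic): no H
  4 × C: 1 H each → 4
  2 × C: 2 H each → 4
  2 × C: no H
  2 × N: no H
  1 × Cl: no H
  1 × F: no H
  1 × I: no H
  1 × N: 2 H
  1 × N: 1 H
  1 × N (aromatic): no H
  Total hydrogens = 16.
Molecular formula: C18H16ClFIN5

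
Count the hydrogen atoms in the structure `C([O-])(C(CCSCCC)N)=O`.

Hydrogens are implicit in SMILES; fill each atom to its normal valence:
  4 × C: 2 H each → 8
  1 × C: 3 H
  1 × C: 1 H
  1 × C: no H
  1 × N: 2 H
  1 × O: no H
  1 × O (charge -1): no H
  1 × S: no H
  Total hydrogens = 14.

14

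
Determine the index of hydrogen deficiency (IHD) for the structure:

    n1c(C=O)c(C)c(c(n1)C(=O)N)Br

6

Molecular formula from the SMILES: C7H6BrN3O2.
DoU = (2C + 2 + N − H − X)/2 = (2·7 + 2 + 3 − 6 − 1)/2 = 12/2 = 6.
(Structurally: 1 ring(s) + 5 π bond(s) = 6.)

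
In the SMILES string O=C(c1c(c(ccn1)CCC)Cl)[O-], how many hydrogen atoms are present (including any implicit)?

Hydrogens are implicit in SMILES; fill each atom to its normal valence:
  3 × C (aromatic): no H
  2 × C: 2 H each → 4
  2 × C (aromatic): 1 H each → 2
  1 × C: 3 H
  1 × C: no H
  1 × Cl: no H
  1 × N (aromatic): no H
  1 × O: no H
  1 × O (charge -1): no H
  Total hydrogens = 9.

9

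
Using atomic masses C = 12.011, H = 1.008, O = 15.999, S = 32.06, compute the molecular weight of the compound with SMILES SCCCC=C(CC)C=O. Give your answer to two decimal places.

Molecular formula: C8H14OS.
M = 8×12.011 + 14×1.008 + 1×15.999 + 1×32.06 = 158.26 g/mol.

158.26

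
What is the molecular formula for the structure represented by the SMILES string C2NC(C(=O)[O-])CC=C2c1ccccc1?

C12H12NO2-

Heavy atoms from the SMILES: 12 C, 1 N, 2 O.
Implicit hydrogens by atom environment:
  5 × C (aromatic): 1 H each → 5
  2 × C: 2 H each → 4
  2 × C: 1 H each → 2
  2 × C: no H
  1 × C (aromatic): no H
  1 × N: 1 H
  1 × O: no H
  1 × O (charge -1): no H
  Total hydrogens = 12.
Net charge -1.
Molecular formula: C12H12NO2-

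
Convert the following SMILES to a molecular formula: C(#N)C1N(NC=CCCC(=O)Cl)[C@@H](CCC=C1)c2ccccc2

C18H20ClN3O

Heavy atoms from the SMILES: 18 C, 1 Cl, 3 N, 1 O.
Implicit hydrogens by atom environment:
  6 × C: 1 H each → 6
  5 × C (aromatic): 1 H each → 5
  4 × C: 2 H each → 8
  2 × C: no H
  2 × N: no H
  1 × C (aromatic): no H
  1 × Cl: no H
  1 × N: 1 H
  1 × O: no H
  Total hydrogens = 20.
Molecular formula: C18H20ClN3O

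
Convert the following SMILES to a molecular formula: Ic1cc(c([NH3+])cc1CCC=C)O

C10H13INO+

Heavy atoms from the SMILES: 10 C, 1 I, 1 N, 1 O.
Implicit hydrogens by atom environment:
  4 × C (aromatic): no H
  3 × C: 2 H each → 6
  2 × C (aromatic): 1 H each → 2
  1 × C: 1 H
  1 × I: no H
  1 × N (charge +1): 3 H
  1 × O: 1 H
  Total hydrogens = 13.
Net charge +1.
Molecular formula: C10H13INO+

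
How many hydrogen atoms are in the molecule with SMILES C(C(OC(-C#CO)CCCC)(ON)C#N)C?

18

Hydrogens are implicit in SMILES; fill each atom to its normal valence:
  4 × C: 2 H each → 8
  4 × C: no H
  2 × C: 3 H each → 6
  2 × O: no H
  1 × C: 1 H
  1 × N: 2 H
  1 × N: no H
  1 × O: 1 H
  Total hydrogens = 18.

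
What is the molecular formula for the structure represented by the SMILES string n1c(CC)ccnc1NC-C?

C8H13N3

Heavy atoms from the SMILES: 8 C, 3 N.
Implicit hydrogens by atom environment:
  2 × C: 3 H each → 6
  2 × C: 2 H each → 4
  2 × C (aromatic): 1 H each → 2
  2 × C (aromatic): no H
  2 × N (aromatic): no H
  1 × N: 1 H
  Total hydrogens = 13.
Molecular formula: C8H13N3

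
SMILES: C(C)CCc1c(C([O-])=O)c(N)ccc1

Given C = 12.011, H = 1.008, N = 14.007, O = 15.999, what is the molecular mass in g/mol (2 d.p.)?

192.24

Molecular formula: C11H14NO2-.
M = 11×12.011 + 14×1.008 + 1×14.007 + 2×15.999 = 192.24 g/mol.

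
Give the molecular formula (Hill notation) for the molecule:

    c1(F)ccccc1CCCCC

Heavy atoms from the SMILES: 11 C, 1 F.
Implicit hydrogens by atom environment:
  4 × C: 2 H each → 8
  4 × C (aromatic): 1 H each → 4
  2 × C (aromatic): no H
  1 × C: 3 H
  1 × F: no H
  Total hydrogens = 15.
Molecular formula: C11H15F

C11H15F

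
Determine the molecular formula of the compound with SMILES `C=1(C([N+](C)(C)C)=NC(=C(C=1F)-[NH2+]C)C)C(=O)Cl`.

Heavy atoms from the SMILES: 11 C, 1 Cl, 1 F, 3 N, 1 O.
Implicit hydrogens by atom environment:
  5 × C: 3 H each → 15
  5 × C (aromatic): no H
  1 × C: no H
  1 × Cl: no H
  1 × F: no H
  1 × N (charge +1): 2 H
  1 × N (aromatic): no H
  1 × N (charge +1): no H
  1 × O: no H
  Total hydrogens = 17.
Net charge +2.
Molecular formula: [C11H17ClFN3O]2+

[C11H17ClFN3O]2+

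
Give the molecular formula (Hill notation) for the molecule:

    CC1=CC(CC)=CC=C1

C9H12

Heavy atoms from the SMILES: 9 C.
Implicit hydrogens by atom environment:
  4 × C (aromatic): 1 H each → 4
  2 × C: 3 H each → 6
  2 × C (aromatic): no H
  1 × C: 2 H
  Total hydrogens = 12.
Molecular formula: C9H12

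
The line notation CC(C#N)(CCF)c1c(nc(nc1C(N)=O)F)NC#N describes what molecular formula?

Heavy atoms from the SMILES: 11 C, 2 F, 6 N, 1 O.
Implicit hydrogens by atom environment:
  4 × C (aromatic): no H
  4 × C: no H
  2 × C: 2 H each → 4
  2 × F: no H
  2 × N (aromatic): no H
  2 × N: no H
  1 × C: 3 H
  1 × N: 2 H
  1 × N: 1 H
  1 × O: no H
  Total hydrogens = 10.
Molecular formula: C11H10F2N6O

C11H10F2N6O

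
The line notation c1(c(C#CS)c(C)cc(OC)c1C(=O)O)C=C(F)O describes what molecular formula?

Heavy atoms from the SMILES: 13 C, 1 F, 4 O, 1 S.
Implicit hydrogens by atom environment:
  5 × C (aromatic): no H
  4 × C: no H
  2 × C: 3 H each → 6
  2 × O: 1 H each → 2
  2 × O: no H
  1 × C (aromatic): 1 H
  1 × C: 1 H
  1 × F: no H
  1 × S: 1 H
  Total hydrogens = 11.
Molecular formula: C13H11FO4S

C13H11FO4S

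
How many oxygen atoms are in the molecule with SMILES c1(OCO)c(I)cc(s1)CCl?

2

The symbol for oxygen appears 2 times in the SMILES.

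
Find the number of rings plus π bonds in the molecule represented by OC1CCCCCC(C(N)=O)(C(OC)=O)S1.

3

Molecular formula from the SMILES: C10H17NO4S.
DoU = (2C + 2 + N − H − X)/2 = (2·10 + 2 + 1 − 17 − 0)/2 = 6/2 = 3.
(Structurally: 1 ring(s) + 2 π bond(s) = 3.)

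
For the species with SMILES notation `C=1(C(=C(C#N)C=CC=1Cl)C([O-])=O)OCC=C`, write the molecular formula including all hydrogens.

C11H7ClNO3-

Heavy atoms from the SMILES: 11 C, 1 Cl, 1 N, 3 O.
Implicit hydrogens by atom environment:
  4 × C (aromatic): no H
  2 × C: 2 H each → 4
  2 × C (aromatic): 1 H each → 2
  2 × C: no H
  2 × O: no H
  1 × C: 1 H
  1 × Cl: no H
  1 × N: no H
  1 × O (charge -1): no H
  Total hydrogens = 7.
Net charge -1.
Molecular formula: C11H7ClNO3-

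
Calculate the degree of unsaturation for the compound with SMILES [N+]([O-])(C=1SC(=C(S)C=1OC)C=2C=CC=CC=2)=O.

Molecular formula from the SMILES: C11H9NO3S2.
DoU = (2C + 2 + N − H − X)/2 = (2·11 + 2 + 1 − 9 − 0)/2 = 16/2 = 8.
(Structurally: 2 ring(s) + 6 π bond(s) = 8.)

8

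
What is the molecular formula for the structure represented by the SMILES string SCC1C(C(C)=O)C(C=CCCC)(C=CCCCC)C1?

C18H30OS

Heavy atoms from the SMILES: 18 C, 1 O, 1 S.
Implicit hydrogens by atom environment:
  7 × C: 2 H each → 14
  6 × C: 1 H each → 6
  3 × C: 3 H each → 9
  2 × C: no H
  1 × O: no H
  1 × S: 1 H
  Total hydrogens = 30.
Molecular formula: C18H30OS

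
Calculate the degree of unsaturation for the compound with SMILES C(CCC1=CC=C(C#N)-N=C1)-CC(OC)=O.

7

Molecular formula from the SMILES: C12H14N2O2.
DoU = (2C + 2 + N − H − X)/2 = (2·12 + 2 + 2 − 14 − 0)/2 = 14/2 = 7.
(Structurally: 1 ring(s) + 6 π bond(s) = 7.)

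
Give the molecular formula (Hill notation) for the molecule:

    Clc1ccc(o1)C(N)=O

C5H4ClNO2

Heavy atoms from the SMILES: 5 C, 1 Cl, 1 N, 2 O.
Implicit hydrogens by atom environment:
  2 × C (aromatic): 1 H each → 2
  2 × C (aromatic): no H
  1 × C: no H
  1 × Cl: no H
  1 × N: 2 H
  1 × O (aromatic): no H
  1 × O: no H
  Total hydrogens = 4.
Molecular formula: C5H4ClNO2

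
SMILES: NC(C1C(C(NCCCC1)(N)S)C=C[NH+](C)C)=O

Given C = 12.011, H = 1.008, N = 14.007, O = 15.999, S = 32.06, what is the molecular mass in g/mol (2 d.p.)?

Molecular formula: C12H25N4OS+.
M = 12×12.011 + 25×1.008 + 4×14.007 + 1×15.999 + 1×32.06 = 273.42 g/mol.

273.42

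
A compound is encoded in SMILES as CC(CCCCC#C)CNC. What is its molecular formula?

Heavy atoms from the SMILES: 10 C, 1 N.
Implicit hydrogens by atom environment:
  5 × C: 2 H each → 10
  2 × C: 3 H each → 6
  2 × C: 1 H each → 2
  1 × C: no H
  1 × N: 1 H
  Total hydrogens = 19.
Molecular formula: C10H19N

C10H19N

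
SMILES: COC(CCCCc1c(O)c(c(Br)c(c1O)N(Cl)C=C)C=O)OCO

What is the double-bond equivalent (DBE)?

Molecular formula from the SMILES: C16H21BrClNO6.
DoU = (2C + 2 + N − H − X)/2 = (2·16 + 2 + 1 − 21 − 2)/2 = 12/2 = 6.
(Structurally: 1 ring(s) + 5 π bond(s) = 6.)

6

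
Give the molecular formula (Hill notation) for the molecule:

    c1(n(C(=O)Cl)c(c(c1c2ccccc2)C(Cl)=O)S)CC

Heavy atoms from the SMILES: 14 C, 2 Cl, 1 N, 2 O, 1 S.
Implicit hydrogens by atom environment:
  5 × C (aromatic): 1 H each → 5
  5 × C (aromatic): no H
  2 × C: no H
  2 × Cl: no H
  2 × O: no H
  1 × C: 3 H
  1 × C: 2 H
  1 × N (aromatic): no H
  1 × S: 1 H
  Total hydrogens = 11.
Molecular formula: C14H11Cl2NO2S

C14H11Cl2NO2S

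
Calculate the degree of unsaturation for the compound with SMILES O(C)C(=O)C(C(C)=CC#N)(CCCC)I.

4

Molecular formula from the SMILES: C11H16INO2.
DoU = (2C + 2 + N − H − X)/2 = (2·11 + 2 + 1 − 16 − 1)/2 = 8/2 = 4.
(Structurally: 0 ring(s) + 4 π bond(s) = 4.)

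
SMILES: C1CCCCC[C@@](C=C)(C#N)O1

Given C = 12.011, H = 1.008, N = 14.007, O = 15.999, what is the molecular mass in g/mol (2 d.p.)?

165.24

Molecular formula: C10H15NO.
M = 10×12.011 + 15×1.008 + 1×14.007 + 1×15.999 = 165.24 g/mol.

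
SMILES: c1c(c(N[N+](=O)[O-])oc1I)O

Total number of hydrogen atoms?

3

Hydrogens are implicit in SMILES; fill each atom to its normal valence:
  3 × C (aromatic): no H
  1 × C (aromatic): 1 H
  1 × I: no H
  1 × N: 1 H
  1 × N (charge +1): no H
  1 × O: 1 H
  1 × O (aromatic): no H
  1 × O: no H
  1 × O (charge -1): no H
  Total hydrogens = 3.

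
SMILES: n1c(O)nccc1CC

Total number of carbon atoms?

6

The symbol for carbon appears 6 times in the SMILES. Lowercase c denotes aromatic carbon and counts toward C.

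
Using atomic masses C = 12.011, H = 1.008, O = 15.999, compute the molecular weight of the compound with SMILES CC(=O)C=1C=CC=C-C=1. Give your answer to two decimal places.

Molecular formula: C8H8O.
M = 8×12.011 + 8×1.008 + 1×15.999 = 120.15 g/mol.

120.15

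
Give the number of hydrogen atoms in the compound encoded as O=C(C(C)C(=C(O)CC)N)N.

Hydrogens are implicit in SMILES; fill each atom to its normal valence:
  3 × C: no H
  2 × C: 3 H each → 6
  2 × N: 2 H each → 4
  1 × C: 2 H
  1 × C: 1 H
  1 × O: 1 H
  1 × O: no H
  Total hydrogens = 14.

14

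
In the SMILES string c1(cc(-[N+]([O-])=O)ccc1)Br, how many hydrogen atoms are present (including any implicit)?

Hydrogens are implicit in SMILES; fill each atom to its normal valence:
  4 × C (aromatic): 1 H each → 4
  2 × C (aromatic): no H
  1 × Br: no H
  1 × N (charge +1): no H
  1 × O: no H
  1 × O (charge -1): no H
  Total hydrogens = 4.

4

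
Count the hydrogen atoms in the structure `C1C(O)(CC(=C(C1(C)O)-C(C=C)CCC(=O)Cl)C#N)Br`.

Hydrogens are implicit in SMILES; fill each atom to its normal valence:
  6 × C: no H
  5 × C: 2 H each → 10
  2 × C: 1 H each → 2
  2 × O: 1 H each → 2
  1 × Br: no H
  1 × C: 3 H
  1 × Cl: no H
  1 × N: no H
  1 × O: no H
  Total hydrogens = 17.

17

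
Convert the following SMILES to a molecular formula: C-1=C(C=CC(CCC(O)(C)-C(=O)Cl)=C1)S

Heavy atoms from the SMILES: 11 C, 1 Cl, 2 O, 1 S.
Implicit hydrogens by atom environment:
  4 × C (aromatic): 1 H each → 4
  2 × C: 2 H each → 4
  2 × C: no H
  2 × C (aromatic): no H
  1 × C: 3 H
  1 × Cl: no H
  1 × O: 1 H
  1 × O: no H
  1 × S: 1 H
  Total hydrogens = 13.
Molecular formula: C11H13ClO2S

C11H13ClO2S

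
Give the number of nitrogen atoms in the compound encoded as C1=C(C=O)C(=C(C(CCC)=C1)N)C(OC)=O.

1

The symbol for nitrogen appears 1 time in the SMILES.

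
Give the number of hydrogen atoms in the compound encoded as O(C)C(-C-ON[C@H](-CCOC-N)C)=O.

18

Hydrogens are implicit in SMILES; fill each atom to its normal valence:
  4 × C: 2 H each → 8
  4 × O: no H
  2 × C: 3 H each → 6
  1 × C: 1 H
  1 × C: no H
  1 × N: 2 H
  1 × N: 1 H
  Total hydrogens = 18.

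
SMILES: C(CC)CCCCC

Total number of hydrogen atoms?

18

Hydrogens are implicit in SMILES; fill each atom to its normal valence:
  6 × C: 2 H each → 12
  2 × C: 3 H each → 6
  Total hydrogens = 18.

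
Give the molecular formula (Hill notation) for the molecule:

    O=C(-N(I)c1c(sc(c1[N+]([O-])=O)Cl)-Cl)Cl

Heavy atoms from the SMILES: 5 C, 3 Cl, 1 I, 2 N, 3 O, 1 S.
Implicit hydrogens by atom environment:
  4 × C (aromatic): no H
  3 × Cl: no H
  2 × O: no H
  1 × C: no H
  1 × I: no H
  1 × N: no H
  1 × N (charge +1): no H
  1 × O (charge -1): no H
  1 × S (aromatic): no H
  Total hydrogens = 0.
Molecular formula: C5Cl3IN2O3S

C5Cl3IN2O3S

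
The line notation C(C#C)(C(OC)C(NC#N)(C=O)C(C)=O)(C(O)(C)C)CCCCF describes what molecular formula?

Heavy atoms from the SMILES: 17 C, 1 F, 2 N, 4 O.
Implicit hydrogens by atom environment:
  6 × C: no H
  4 × C: 3 H each → 12
  4 × C: 2 H each → 8
  3 × C: 1 H each → 3
  3 × O: no H
  1 × F: no H
  1 × N: 1 H
  1 × N: no H
  1 × O: 1 H
  Total hydrogens = 25.
Molecular formula: C17H25FN2O4

C17H25FN2O4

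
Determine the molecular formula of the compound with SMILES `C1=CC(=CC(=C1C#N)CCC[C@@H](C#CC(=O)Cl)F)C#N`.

C15H10ClFN2O

Heavy atoms from the SMILES: 15 C, 1 Cl, 1 F, 2 N, 1 O.
Implicit hydrogens by atom environment:
  5 × C: no H
  3 × C: 2 H each → 6
  3 × C (aromatic): 1 H each → 3
  3 × C (aromatic): no H
  2 × N: no H
  1 × C: 1 H
  1 × Cl: no H
  1 × F: no H
  1 × O: no H
  Total hydrogens = 10.
Molecular formula: C15H10ClFN2O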